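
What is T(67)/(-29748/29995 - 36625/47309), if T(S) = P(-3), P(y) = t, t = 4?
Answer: -5676133820/2505915007 ≈ -2.2651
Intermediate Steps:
P(y) = 4
T(S) = 4
T(67)/(-29748/29995 - 36625/47309) = 4/(-29748/29995 - 36625/47309) = 4/(-2505915007/1419033455) = 4*(-1419033455/2505915007) = -5676133820/2505915007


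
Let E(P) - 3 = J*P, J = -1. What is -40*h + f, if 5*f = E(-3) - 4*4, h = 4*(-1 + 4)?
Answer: -482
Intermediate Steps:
E(P) = 3 - P
h = 12 (h = 4*3 = 12)
f = -2 (f = ((3 - 1*(-3)) - 4*4)/5 = ((3 + 3) - 16)/5 = (6 - 16)/5 = (⅕)*(-10) = -2)
-40*h + f = -40*12 - 2 = -480 - 2 = -482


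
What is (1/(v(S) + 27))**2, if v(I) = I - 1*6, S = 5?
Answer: 1/676 ≈ 0.0014793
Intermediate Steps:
v(I) = -6 + I (v(I) = I - 6 = -6 + I)
(1/(v(S) + 27))**2 = (1/((-6 + 5) + 27))**2 = (1/(-1 + 27))**2 = (1/26)**2 = 1/676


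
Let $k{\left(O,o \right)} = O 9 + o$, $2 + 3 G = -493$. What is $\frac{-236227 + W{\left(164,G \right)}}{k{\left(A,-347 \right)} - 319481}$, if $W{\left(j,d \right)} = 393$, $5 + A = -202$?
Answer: $\frac{235834}{321691} \approx 0.73311$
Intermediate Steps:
$G = -165$ ($G = - \frac{2}{3} + \frac{1}{3} \left(-493\right) = - \frac{2}{3} - \frac{493}{3} = -165$)
$A = -207$ ($A = -5 - 202 = -207$)
$k{\left(O,o \right)} = o + 9 O$ ($k{\left(O,o \right)} = 9 O + o = o + 9 O$)
$\frac{-236227 + W{\left(164,G \right)}}{k{\left(A,-347 \right)} - 319481} = \frac{-236227 + 393}{\left(-347 + 9 \left(-207\right)\right) - 319481} = - \frac{235834}{\left(-347 - 1863\right) - 319481} = - \frac{235834}{-2210 - 319481} = - \frac{235834}{-321691} = \left(-235834\right) \left(- \frac{1}{321691}\right) = \frac{235834}{321691}$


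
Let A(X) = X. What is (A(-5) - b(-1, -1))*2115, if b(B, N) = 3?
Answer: -16920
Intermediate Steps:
(A(-5) - b(-1, -1))*2115 = (-5 - 1*3)*2115 = (-5 - 3)*2115 = -8*2115 = -16920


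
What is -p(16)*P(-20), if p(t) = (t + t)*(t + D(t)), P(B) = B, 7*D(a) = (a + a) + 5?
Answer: 95360/7 ≈ 13623.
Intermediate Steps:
D(a) = 5/7 + 2*a/7 (D(a) = ((a + a) + 5)/7 = (2*a + 5)/7 = (5 + 2*a)/7 = 5/7 + 2*a/7)
p(t) = 2*t*(5/7 + 9*t/7) (p(t) = (t + t)*(t + (5/7 + 2*t/7)) = (2*t)*(5/7 + 9*t/7) = 2*t*(5/7 + 9*t/7))
-p(16)*P(-20) = -(2/7)*16*(5 + 9*16)*(-20) = -(2/7)*16*(5 + 144)*(-20) = -(2/7)*16*149*(-20) = -4768*(-20)/7 = -1*(-95360/7) = 95360/7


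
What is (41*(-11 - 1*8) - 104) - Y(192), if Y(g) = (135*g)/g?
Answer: -1018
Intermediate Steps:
Y(g) = 135
(41*(-11 - 1*8) - 104) - Y(192) = (41*(-11 - 1*8) - 104) - 1*135 = (41*(-11 - 8) - 104) - 135 = (41*(-19) - 104) - 135 = (-779 - 104) - 135 = -883 - 135 = -1018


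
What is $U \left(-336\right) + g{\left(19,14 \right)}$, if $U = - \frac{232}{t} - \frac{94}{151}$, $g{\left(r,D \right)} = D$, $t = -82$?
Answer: $- \frac{4503758}{6191} \approx -727.47$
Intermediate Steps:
$U = \frac{13662}{6191}$ ($U = - \frac{232}{-82} - \frac{94}{151} = \left(-232\right) \left(- \frac{1}{82}\right) - \frac{94}{151} = \frac{116}{41} - \frac{94}{151} = \frac{13662}{6191} \approx 2.2068$)
$U \left(-336\right) + g{\left(19,14 \right)} = \frac{13662}{6191} \left(-336\right) + 14 = - \frac{4590432}{6191} + 14 = - \frac{4503758}{6191}$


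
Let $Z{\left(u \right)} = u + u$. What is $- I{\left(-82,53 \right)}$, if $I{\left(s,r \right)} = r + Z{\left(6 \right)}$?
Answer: $-65$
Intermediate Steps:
$Z{\left(u \right)} = 2 u$
$I{\left(s,r \right)} = 12 + r$ ($I{\left(s,r \right)} = r + 2 \cdot 6 = r + 12 = 12 + r$)
$- I{\left(-82,53 \right)} = - (12 + 53) = \left(-1\right) 65 = -65$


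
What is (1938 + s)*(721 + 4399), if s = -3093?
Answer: -5913600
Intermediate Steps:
(1938 + s)*(721 + 4399) = (1938 - 3093)*(721 + 4399) = -1155*5120 = -5913600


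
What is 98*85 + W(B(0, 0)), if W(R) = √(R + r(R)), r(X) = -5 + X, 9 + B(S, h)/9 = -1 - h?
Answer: 8330 + I*√185 ≈ 8330.0 + 13.601*I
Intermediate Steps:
B(S, h) = -90 - 9*h (B(S, h) = -81 + 9*(-1 - h) = -81 + (-9 - 9*h) = -90 - 9*h)
W(R) = √(-5 + 2*R) (W(R) = √(R + (-5 + R)) = √(-5 + 2*R))
98*85 + W(B(0, 0)) = 98*85 + √(-5 + 2*(-90 - 9*0)) = 8330 + √(-5 + 2*(-90 + 0)) = 8330 + √(-5 + 2*(-90)) = 8330 + √(-5 - 180) = 8330 + √(-185) = 8330 + I*√185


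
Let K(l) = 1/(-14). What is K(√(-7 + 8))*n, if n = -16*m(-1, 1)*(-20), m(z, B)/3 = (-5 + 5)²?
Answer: 0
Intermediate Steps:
m(z, B) = 0 (m(z, B) = 3*(-5 + 5)² = 3*0² = 3*0 = 0)
K(l) = -1/14
n = 0 (n = -16*0*(-20) = 0*(-20) = 0)
K(√(-7 + 8))*n = -1/14*0 = 0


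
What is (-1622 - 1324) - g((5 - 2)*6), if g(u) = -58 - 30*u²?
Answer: 6832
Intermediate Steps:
(-1622 - 1324) - g((5 - 2)*6) = (-1622 - 1324) - (-58 - 30*36*(5 - 2)²) = -2946 - (-58 - 30*(3*6)²) = -2946 - (-58 - 30*18²) = -2946 - (-58 - 30*324) = -2946 - (-58 - 9720) = -2946 - 1*(-9778) = -2946 + 9778 = 6832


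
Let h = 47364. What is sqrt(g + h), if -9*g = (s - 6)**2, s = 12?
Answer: 16*sqrt(185) ≈ 217.62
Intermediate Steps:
g = -4 (g = -(12 - 6)**2/9 = -1/9*6**2 = -1/9*36 = -4)
sqrt(g + h) = sqrt(-4 + 47364) = sqrt(47360) = 16*sqrt(185)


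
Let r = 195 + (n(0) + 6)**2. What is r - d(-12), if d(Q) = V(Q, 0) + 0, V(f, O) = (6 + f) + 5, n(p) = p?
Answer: 232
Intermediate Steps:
V(f, O) = 11 + f
d(Q) = 11 + Q (d(Q) = (11 + Q) + 0 = 11 + Q)
r = 231 (r = 195 + (0 + 6)**2 = 195 + 6**2 = 195 + 36 = 231)
r - d(-12) = 231 - (11 - 12) = 231 - 1*(-1) = 231 + 1 = 232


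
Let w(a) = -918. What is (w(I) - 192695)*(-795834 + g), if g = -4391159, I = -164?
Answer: 1004269275709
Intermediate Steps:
(w(I) - 192695)*(-795834 + g) = (-918 - 192695)*(-795834 - 4391159) = -193613*(-5186993) = 1004269275709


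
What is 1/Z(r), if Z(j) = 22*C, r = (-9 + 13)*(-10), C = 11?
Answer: 1/242 ≈ 0.0041322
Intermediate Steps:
r = -40 (r = 4*(-10) = -40)
Z(j) = 242 (Z(j) = 22*11 = 242)
1/Z(r) = 1/242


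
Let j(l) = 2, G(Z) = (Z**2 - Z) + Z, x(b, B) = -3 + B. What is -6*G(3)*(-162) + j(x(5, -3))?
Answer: 8750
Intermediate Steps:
G(Z) = Z**2
-6*G(3)*(-162) + j(x(5, -3)) = -6*3**2*(-162) + 2 = -6*9*(-162) + 2 = -54*(-162) + 2 = 8748 + 2 = 8750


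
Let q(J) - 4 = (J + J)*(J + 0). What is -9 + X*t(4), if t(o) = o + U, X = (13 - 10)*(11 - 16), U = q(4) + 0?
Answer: -609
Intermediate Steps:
q(J) = 4 + 2*J² (q(J) = 4 + (J + J)*(J + 0) = 4 + (2*J)*J = 4 + 2*J²)
U = 36 (U = (4 + 2*4²) + 0 = (4 + 2*16) + 0 = (4 + 32) + 0 = 36 + 0 = 36)
X = -15 (X = 3*(-5) = -15)
t(o) = 36 + o (t(o) = o + 36 = 36 + o)
-9 + X*t(4) = -9 - 15*(36 + 4) = -9 - 15*40 = -9 - 600 = -609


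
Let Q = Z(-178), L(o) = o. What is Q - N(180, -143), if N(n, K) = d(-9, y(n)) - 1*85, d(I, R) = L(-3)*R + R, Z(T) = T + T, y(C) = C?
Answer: 89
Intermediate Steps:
Z(T) = 2*T
d(I, R) = -2*R (d(I, R) = -3*R + R = -2*R)
Q = -356 (Q = 2*(-178) = -356)
N(n, K) = -85 - 2*n (N(n, K) = -2*n - 1*85 = -2*n - 85 = -85 - 2*n)
Q - N(180, -143) = -356 - (-85 - 2*180) = -356 - (-85 - 360) = -356 - 1*(-445) = -356 + 445 = 89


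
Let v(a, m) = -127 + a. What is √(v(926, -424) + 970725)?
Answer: 2*√242881 ≈ 985.66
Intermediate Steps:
√(v(926, -424) + 970725) = √((-127 + 926) + 970725) = √(799 + 970725) = √971524 = 2*√242881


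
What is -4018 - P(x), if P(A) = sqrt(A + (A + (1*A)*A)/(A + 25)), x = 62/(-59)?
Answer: -4018 - 2*I*sqrt(202442865)/27789 ≈ -4018.0 - 1.024*I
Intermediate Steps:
x = -62/59 (x = 62*(-1/59) = -62/59 ≈ -1.0508)
P(A) = sqrt(A + (A + A**2)/(25 + A)) (P(A) = sqrt(A + (A + A*A)/(25 + A)) = sqrt(A + (A + A**2)/(25 + A)))
-4018 - P(x) = -4018 - sqrt(2)*sqrt(-62*(13 - 62/59)/(59*(25 - 62/59))) = -4018 - sqrt(2)*sqrt(-62/59*705/59/1413/59) = -4018 - sqrt(2)*sqrt(-62/59*59/1413*705/59) = -4018 - sqrt(2)*sqrt(-14570/27789) = -4018 - sqrt(2)*I*sqrt(404885730)/27789 = -4018 - 2*I*sqrt(202442865)/27789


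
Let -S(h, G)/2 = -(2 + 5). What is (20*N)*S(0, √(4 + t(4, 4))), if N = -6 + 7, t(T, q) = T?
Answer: 280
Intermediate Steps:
N = 1
S(h, G) = 14 (S(h, G) = -(-2)*(2 + 5) = -(-2)*7 = -2*(-7) = 14)
(20*N)*S(0, √(4 + t(4, 4))) = (20*1)*14 = 20*14 = 280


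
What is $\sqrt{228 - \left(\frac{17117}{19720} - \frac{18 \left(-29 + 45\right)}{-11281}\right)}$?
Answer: $\frac{\sqrt{3972707044390}}{132260} \approx 15.07$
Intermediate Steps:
$\sqrt{228 - \left(\frac{17117}{19720} - \frac{18 \left(-29 + 45\right)}{-11281}\right)} = \sqrt{228 - \left(\frac{17117}{19720} - 18 \cdot 16 \left(- \frac{1}{11281}\right)\right)} = \sqrt{228 + \left(- \frac{17117}{19720} + 288 \left(- \frac{1}{11281}\right)\right)} = \sqrt{228 - \frac{236357}{264520}} = \sqrt{\frac{60074203}{264520}} = \frac{\sqrt{3972707044390}}{132260}$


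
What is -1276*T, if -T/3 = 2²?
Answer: 15312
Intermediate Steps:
T = -12 (T = -3*2² = -3*4 = -12)
-1276*T = -1276*(-12) = 15312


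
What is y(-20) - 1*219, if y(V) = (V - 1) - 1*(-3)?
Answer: -237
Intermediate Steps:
y(V) = 2 + V (y(V) = (-1 + V) + 3 = 2 + V)
y(-20) - 1*219 = (2 - 20) - 1*219 = -18 - 219 = -237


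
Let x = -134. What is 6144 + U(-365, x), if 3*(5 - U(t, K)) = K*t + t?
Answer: -30098/3 ≈ -10033.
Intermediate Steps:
U(t, K) = 5 - t/3 - K*t/3 (U(t, K) = 5 - (K*t + t)/3 = 5 - (t + K*t)/3 = 5 + (-t/3 - K*t/3) = 5 - t/3 - K*t/3)
6144 + U(-365, x) = 6144 + (5 - 1/3*(-365) - 1/3*(-134)*(-365)) = 6144 + (5 + 365/3 - 48910/3) = 6144 - 48530/3 = -30098/3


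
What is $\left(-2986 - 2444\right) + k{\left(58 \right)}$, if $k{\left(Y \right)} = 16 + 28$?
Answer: $-5386$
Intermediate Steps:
$k{\left(Y \right)} = 44$
$\left(-2986 - 2444\right) + k{\left(58 \right)} = \left(-2986 - 2444\right) + 44 = -5430 + 44 = -5386$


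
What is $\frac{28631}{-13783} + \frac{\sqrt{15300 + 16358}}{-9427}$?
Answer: $- \frac{28631}{13783} - \frac{\sqrt{31658}}{9427} \approx -2.0961$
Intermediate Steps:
$\frac{28631}{-13783} + \frac{\sqrt{15300 + 16358}}{-9427} = 28631 \left(- \frac{1}{13783}\right) + \sqrt{31658} \left(- \frac{1}{9427}\right) = - \frac{28631}{13783} - \frac{\sqrt{31658}}{9427}$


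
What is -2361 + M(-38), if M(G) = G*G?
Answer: -917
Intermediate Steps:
M(G) = G²
-2361 + M(-38) = -2361 + (-38)² = -2361 + 1444 = -917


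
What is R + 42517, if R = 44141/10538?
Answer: 448088287/10538 ≈ 42521.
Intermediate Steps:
R = 44141/10538 (R = 44141*(1/10538) = 44141/10538 ≈ 4.1887)
R + 42517 = 44141/10538 + 42517 = 448088287/10538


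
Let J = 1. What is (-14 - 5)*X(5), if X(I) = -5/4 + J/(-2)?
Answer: 133/4 ≈ 33.250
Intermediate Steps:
X(I) = -7/4 (X(I) = -5/4 + 1/(-2) = -5*1/4 + 1*(-1/2) = -5/4 - 1/2 = -7/4)
(-14 - 5)*X(5) = (-14 - 5)*(-7/4) = -19*(-7/4) = 133/4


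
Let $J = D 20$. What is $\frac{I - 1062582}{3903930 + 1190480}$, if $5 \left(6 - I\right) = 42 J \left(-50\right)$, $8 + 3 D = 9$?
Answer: $- \frac{529888}{2547205} \approx -0.20803$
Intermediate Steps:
$D = \frac{1}{3}$ ($D = - \frac{8}{3} + \frac{1}{3} \cdot 9 = - \frac{8}{3} + 3 = \frac{1}{3} \approx 0.33333$)
$J = \frac{20}{3}$ ($J = \frac{1}{3} \cdot 20 = \frac{20}{3} \approx 6.6667$)
$I = 2806$ ($I = 6 - \frac{42 \cdot \frac{20}{3} \left(-50\right)}{5} = 6 - \frac{280 \left(-50\right)}{5} = 6 - -2800 = 6 + 2800 = 2806$)
$\frac{I - 1062582}{3903930 + 1190480} = \frac{2806 - 1062582}{3903930 + 1190480} = - \frac{1059776}{5094410} = \left(-1059776\right) \frac{1}{5094410} = - \frac{529888}{2547205}$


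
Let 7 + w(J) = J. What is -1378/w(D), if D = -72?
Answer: 1378/79 ≈ 17.443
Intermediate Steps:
w(J) = -7 + J
-1378/w(D) = -1378/(-7 - 72) = -1378/(-79) = -1378*(-1/79) = 1378/79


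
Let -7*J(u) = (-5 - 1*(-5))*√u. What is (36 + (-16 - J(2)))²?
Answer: 400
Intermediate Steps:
J(u) = 0 (J(u) = -(-5 - 1*(-5))*√u/7 = -(-5 + 5)*√u/7 = -0*√u = -⅐*0 = 0)
(36 + (-16 - J(2)))² = (36 + (-16 - 1*0))² = (36 + (-16 + 0))² = (36 - 16)² = 20² = 400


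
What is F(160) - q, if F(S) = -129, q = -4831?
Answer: 4702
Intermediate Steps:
F(160) - q = -129 - 1*(-4831) = -129 + 4831 = 4702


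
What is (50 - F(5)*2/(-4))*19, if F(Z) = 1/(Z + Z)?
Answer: 19019/20 ≈ 950.95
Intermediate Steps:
F(Z) = 1/(2*Z)
(50 - F(5)*2/(-4))*19 = (50 - ((1/2)/5)*2/(-4))*19 = (50 - ((1/2)*(1/5))*2*(-1)/4)*19 = (50 - (1/10)*2*(-1)/4)*19 = (50 - (-1)/(5*4))*19 = (50 - 1*(-1/20))*19 = (50 + 1/20)*19 = (1001/20)*19 = 19019/20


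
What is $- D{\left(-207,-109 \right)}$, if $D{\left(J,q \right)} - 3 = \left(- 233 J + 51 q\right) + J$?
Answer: $-42468$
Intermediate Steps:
$D{\left(J,q \right)} = 3 - 232 J + 51 q$ ($D{\left(J,q \right)} = 3 - \left(- 51 q + 232 J\right) = 3 - 232 J + 51 q$)
$- D{\left(-207,-109 \right)} = - (3 - -48024 + 51 \left(-109\right)) = - (3 + 48024 - 5559) = \left(-1\right) 42468 = -42468$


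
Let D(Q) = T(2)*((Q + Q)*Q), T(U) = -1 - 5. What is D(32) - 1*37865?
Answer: -50153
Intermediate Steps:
T(U) = -6
D(Q) = -12*Q² (D(Q) = -6*(Q + Q)*Q = -6*2*Q*Q = -12*Q²)
D(32) - 1*37865 = -12*32² - 1*37865 = -12*1024 - 37865 = -12288 - 37865 = -50153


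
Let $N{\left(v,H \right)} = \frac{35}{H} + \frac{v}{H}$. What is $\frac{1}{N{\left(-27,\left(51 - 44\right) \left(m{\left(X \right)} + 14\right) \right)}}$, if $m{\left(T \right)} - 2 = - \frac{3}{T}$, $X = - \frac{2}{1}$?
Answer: $\frac{245}{16} \approx 15.313$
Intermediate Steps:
$X = -2$ ($X = \left(-2\right) 1 = -2$)
$m{\left(T \right)} = 2 - \frac{3}{T}$
$\frac{1}{N{\left(-27,\left(51 - 44\right) \left(m{\left(X \right)} + 14\right) \right)}} = \frac{1}{\frac{1}{\left(51 - 44\right) \left(\left(2 - \frac{3}{-2}\right) + 14\right)} \left(35 - 27\right)} = \frac{1}{\frac{1}{7 \left(\left(2 - - \frac{3}{2}\right) + 14\right)} 8} = \frac{1}{\frac{1}{7 \left(\left(2 + \frac{3}{2}\right) + 14\right)} 8} = \frac{1}{\frac{1}{7 \left(\frac{7}{2} + 14\right)} 8} = \frac{1}{\frac{1}{7 \cdot \frac{35}{2}} \cdot 8} = \frac{1}{\frac{1}{\frac{245}{2}} \cdot 8} = \frac{1}{\frac{2}{245} \cdot 8} = \frac{1}{\frac{16}{245}} = \frac{245}{16}$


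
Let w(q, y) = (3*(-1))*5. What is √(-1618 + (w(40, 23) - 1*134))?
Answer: I*√1767 ≈ 42.036*I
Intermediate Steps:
w(q, y) = -15 (w(q, y) = -3*5 = -15)
√(-1618 + (w(40, 23) - 1*134)) = √(-1618 + (-15 - 1*134)) = √(-1618 + (-15 - 134)) = √(-1618 - 149) = √(-1767) = I*√1767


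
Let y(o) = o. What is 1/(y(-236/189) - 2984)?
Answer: -189/564212 ≈ -0.00033498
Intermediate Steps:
1/(y(-236/189) - 2984) = 1/(-236/189 - 2984) = 1/(-564212/189) = -189/564212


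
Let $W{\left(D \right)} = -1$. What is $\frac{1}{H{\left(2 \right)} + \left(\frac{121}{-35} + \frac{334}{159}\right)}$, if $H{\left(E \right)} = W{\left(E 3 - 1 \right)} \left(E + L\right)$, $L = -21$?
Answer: $\frac{5565}{98186} \approx 0.056678$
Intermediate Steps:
$H{\left(E \right)} = 21 - E$ ($H{\left(E \right)} = - (E - 21) = - (-21 + E) = 21 - E$)
$\frac{1}{H{\left(2 \right)} + \left(\frac{121}{-35} + \frac{334}{159}\right)} = \frac{1}{\left(21 - 2\right) + \left(\frac{121}{-35} + \frac{334}{159}\right)} = \frac{1}{\left(21 - 2\right) + \left(121 \left(- \frac{1}{35}\right) + 334 \cdot \frac{1}{159}\right)} = \frac{1}{19 + \left(- \frac{121}{35} + \frac{334}{159}\right)} = \frac{1}{19 - \frac{7549}{5565}} = \frac{1}{\frac{98186}{5565}} = \frac{5565}{98186}$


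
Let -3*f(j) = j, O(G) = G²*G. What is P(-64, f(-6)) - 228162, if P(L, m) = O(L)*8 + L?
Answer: -2325378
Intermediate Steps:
O(G) = G³
f(j) = -j/3
P(L, m) = L + 8*L³ (P(L, m) = L³*8 + L = 8*L³ + L = L + 8*L³)
P(-64, f(-6)) - 228162 = (-64 + 8*(-64)³) - 228162 = (-64 + 8*(-262144)) - 228162 = (-64 - 2097152) - 228162 = -2097216 - 228162 = -2325378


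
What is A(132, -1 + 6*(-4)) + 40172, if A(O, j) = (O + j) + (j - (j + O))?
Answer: 40147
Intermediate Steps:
A(O, j) = j (A(O, j) = (O + j) + (j - (O + j)) = (O + j) + (j + (-O - j)) = (O + j) - O = j)
A(132, -1 + 6*(-4)) + 40172 = (-1 + 6*(-4)) + 40172 = (-1 - 24) + 40172 = -25 + 40172 = 40147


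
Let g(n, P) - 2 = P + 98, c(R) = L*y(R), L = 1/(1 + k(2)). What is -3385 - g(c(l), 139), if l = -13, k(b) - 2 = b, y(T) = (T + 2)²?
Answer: -3624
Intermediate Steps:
y(T) = (2 + T)²
k(b) = 2 + b
L = ⅕ (L = 1/(1 + (2 + 2)) = 1/(1 + 4) = 1/5 = ⅕ ≈ 0.20000)
c(R) = (2 + R)²/5
g(n, P) = 100 + P (g(n, P) = 2 + (P + 98) = 2 + (98 + P) = 100 + P)
-3385 - g(c(l), 139) = -3385 - (100 + 139) = -3385 - 1*239 = -3385 - 239 = -3624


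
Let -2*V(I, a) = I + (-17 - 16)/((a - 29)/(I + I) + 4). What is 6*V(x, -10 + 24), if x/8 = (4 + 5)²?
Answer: -3306744/1723 ≈ -1919.2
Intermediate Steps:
x = 648 (x = 8*(4 + 5)² = 8*9² = 8*81 = 648)
V(I, a) = -I/2 + 33/(2*(4 + (-29 + a)/(2*I))) (V(I, a) = -(I + (-17 - 16)/((a - 29)/(I + I) + 4))/2 = -(I - 33/((-29 + a)/((2*I)) + 4))/2 = -(I - 33/((-29 + a)*(1/(2*I)) + 4))/2 = -(I - 33/((-29 + a)/(2*I) + 4))/2 = -(I - 33/(4 + (-29 + a)/(2*I)))/2 = -I/2 + 33/(2*(4 + (-29 + a)/(2*I))))
6*V(x, -10 + 24) = 6*((½)*648*(95 - (-10 + 24) - 8*648)/(-29 + (-10 + 24) + 8*648)) = 6*((½)*648*(95 - 1*14 - 5184)/(-29 + 14 + 5184)) = 6*((½)*648*(95 - 14 - 5184)/5169) = 6*((½)*648*(1/5169)*(-5103)) = 6*(-551124/1723) = -3306744/1723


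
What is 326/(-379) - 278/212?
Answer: -87237/40174 ≈ -2.1715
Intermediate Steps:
326/(-379) - 278/212 = 326*(-1/379) - 278*1/212 = -326/379 - 139/106 = -87237/40174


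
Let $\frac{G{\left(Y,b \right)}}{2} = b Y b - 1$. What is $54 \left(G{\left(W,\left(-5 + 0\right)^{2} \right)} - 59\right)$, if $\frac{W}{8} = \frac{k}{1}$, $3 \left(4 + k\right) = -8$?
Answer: $-3603294$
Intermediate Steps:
$k = - \frac{20}{3}$ ($k = -4 + \frac{1}{3} \left(-8\right) = -4 - \frac{8}{3} = - \frac{20}{3} \approx -6.6667$)
$W = - \frac{160}{3}$ ($W = 8 \left(- \frac{20}{3 \cdot 1}\right) = 8 \left(\left(- \frac{20}{3}\right) 1\right) = 8 \left(- \frac{20}{3}\right) = - \frac{160}{3} \approx -53.333$)
$G{\left(Y,b \right)} = -2 + 2 Y b^{2}$ ($G{\left(Y,b \right)} = 2 \left(b Y b - 1\right) = 2 \left(Y b b - 1\right) = 2 \left(Y b^{2} - 1\right) = 2 \left(-1 + Y b^{2}\right) = -2 + 2 Y b^{2}$)
$54 \left(G{\left(W,\left(-5 + 0\right)^{2} \right)} - 59\right) = 54 \left(\left(-2 + 2 \left(- \frac{160}{3}\right) \left(\left(-5 + 0\right)^{2}\right)^{2}\right) - 59\right) = 54 \left(\left(-2 + 2 \left(- \frac{160}{3}\right) \left(\left(-5\right)^{2}\right)^{2}\right) - 59\right) = 54 \left(\left(-2 + 2 \left(- \frac{160}{3}\right) 25^{2}\right) - 59\right) = 54 \left(\left(-2 + 2 \left(- \frac{160}{3}\right) 625\right) - 59\right) = 54 \left(\left(-2 - \frac{200000}{3}\right) - 59\right) = 54 \left(- \frac{200006}{3} - 59\right) = 54 \left(- \frac{200183}{3}\right) = -3603294$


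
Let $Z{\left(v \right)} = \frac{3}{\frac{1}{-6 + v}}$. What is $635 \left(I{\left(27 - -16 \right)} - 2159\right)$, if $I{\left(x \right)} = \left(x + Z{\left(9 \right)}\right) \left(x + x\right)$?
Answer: $1468755$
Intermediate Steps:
$Z{\left(v \right)} = -18 + 3 v$ ($Z{\left(v \right)} = 3 \left(-6 + v\right) = -18 + 3 v$)
$I{\left(x \right)} = 2 x \left(9 + x\right)$ ($I{\left(x \right)} = \left(x + \left(-18 + 3 \cdot 9\right)\right) \left(x + x\right) = \left(x + \left(-18 + 27\right)\right) 2 x = \left(x + 9\right) 2 x = \left(9 + x\right) 2 x = 2 x \left(9 + x\right)$)
$635 \left(I{\left(27 - -16 \right)} - 2159\right) = 635 \left(2 \left(27 - -16\right) \left(9 + \left(27 - -16\right)\right) - 2159\right) = 635 \left(2 \left(27 + 16\right) \left(9 + \left(27 + 16\right)\right) - 2159\right) = 635 \left(2 \cdot 43 \left(9 + 43\right) - 2159\right) = 635 \left(2 \cdot 43 \cdot 52 - 2159\right) = 635 \left(4472 - 2159\right) = 635 \cdot 2313 = 1468755$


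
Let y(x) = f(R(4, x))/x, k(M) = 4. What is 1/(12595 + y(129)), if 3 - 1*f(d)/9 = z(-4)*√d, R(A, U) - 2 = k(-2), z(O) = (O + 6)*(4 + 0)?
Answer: 11644271/146662028690 + 258*√6/73331014345 ≈ 7.9404e-5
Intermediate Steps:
z(O) = 24 + 4*O (z(O) = (6 + O)*4 = 24 + 4*O)
R(A, U) = 6 (R(A, U) = 2 + 4 = 6)
f(d) = 27 - 72*√d (f(d) = 27 - 9*(24 + 4*(-4))*√d = 27 - 9*(24 - 16)*√d = 27 - 72*√d)
y(x) = (27 - 72*√6)/x
1/(12595 + y(129)) = 1/(12595 + 9*(3 - 8*√6)/129) = 1/(12595 + 9*(1/129)*(3 - 8*√6)) = 1/(12595 + (9/43 - 24*√6/43)) = 1/(541594/43 - 24*√6/43)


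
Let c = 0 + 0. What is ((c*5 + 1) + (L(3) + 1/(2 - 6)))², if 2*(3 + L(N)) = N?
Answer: 9/16 ≈ 0.56250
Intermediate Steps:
L(N) = -3 + N/2
c = 0
((c*5 + 1) + (L(3) + 1/(2 - 6)))² = ((0*5 + 1) + ((-3 + (½)*3) + 1/(2 - 6)))² = ((0 + 1) + ((-3 + 3/2) + 1/(-4)))² = (1 + (-3/2 - ¼))² = (1 - 7/4)² = (-¾)² = 9/16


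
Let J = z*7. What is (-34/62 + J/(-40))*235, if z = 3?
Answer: -62557/248 ≈ -252.25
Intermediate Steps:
J = 21 (J = 3*7 = 21)
(-34/62 + J/(-40))*235 = (-34/62 + 21/(-40))*235 = (-34*1/62 + 21*(-1/40))*235 = (-17/31 - 21/40)*235 = -1331/1240*235 = -62557/248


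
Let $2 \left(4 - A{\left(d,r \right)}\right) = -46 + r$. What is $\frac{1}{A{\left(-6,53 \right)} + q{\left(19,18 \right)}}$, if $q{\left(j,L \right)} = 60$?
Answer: $\frac{2}{121} \approx 0.016529$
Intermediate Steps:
$A{\left(d,r \right)} = 27 - \frac{r}{2}$ ($A{\left(d,r \right)} = 4 - \frac{-46 + r}{2} = 4 - \left(-23 + \frac{r}{2}\right) = 27 - \frac{r}{2}$)
$\frac{1}{A{\left(-6,53 \right)} + q{\left(19,18 \right)}} = \frac{1}{\left(27 - \frac{53}{2}\right) + 60} = \frac{1}{\frac{1}{2} + 60} = \frac{1}{\frac{121}{2}} = \frac{2}{121}$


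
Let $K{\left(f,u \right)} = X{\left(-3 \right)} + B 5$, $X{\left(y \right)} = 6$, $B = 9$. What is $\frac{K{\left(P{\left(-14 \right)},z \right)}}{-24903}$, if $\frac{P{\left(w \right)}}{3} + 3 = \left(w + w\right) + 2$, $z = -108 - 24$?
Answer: $- \frac{17}{8301} \approx -0.0020479$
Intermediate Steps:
$z = -132$
$P{\left(w \right)} = -3 + 6 w$ ($P{\left(w \right)} = -9 + 3 \left(\left(w + w\right) + 2\right) = -9 + 3 \left(2 w + 2\right) = -9 + 3 \left(2 + 2 w\right) = -9 + \left(6 + 6 w\right) = -3 + 6 w$)
$K{\left(f,u \right)} = 51$ ($K{\left(f,u \right)} = 6 + 9 \cdot 5 = 6 + 45 = 51$)
$\frac{K{\left(P{\left(-14 \right)},z \right)}}{-24903} = \frac{51}{-24903} = 51 \left(- \frac{1}{24903}\right) = - \frac{17}{8301}$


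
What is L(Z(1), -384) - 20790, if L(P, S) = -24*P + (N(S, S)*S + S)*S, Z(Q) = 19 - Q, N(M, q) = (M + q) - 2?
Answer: -113414886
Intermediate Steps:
N(M, q) = -2 + M + q
L(P, S) = -24*P + S*(S + S*(-2 + 2*S)) (L(P, S) = -24*P + ((-2 + S + S)*S + S)*S = -24*P + ((-2 + 2*S)*S + S)*S = -24*P + (S*(-2 + 2*S) + S)*S = -24*P + (S + S*(-2 + 2*S))*S = -24*P + S*(S + S*(-2 + 2*S)))
L(Z(1), -384) - 20790 = (-1*(-384)² - 24*(19 - 1*1) + 2*(-384)³) - 20790 = (-1*147456 - 24*(19 - 1) + 2*(-56623104)) - 20790 = (-147456 - 24*18 - 113246208) - 20790 = (-147456 - 432 - 113246208) - 20790 = -113394096 - 20790 = -113414886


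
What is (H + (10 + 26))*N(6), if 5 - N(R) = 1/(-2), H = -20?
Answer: 88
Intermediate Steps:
N(R) = 11/2 (N(R) = 5 - 1/(-2) = 5 - 1*(-½) = 5 + ½ = 11/2)
(H + (10 + 26))*N(6) = (-20 + (10 + 26))*(11/2) = (-20 + 36)*(11/2) = 16*(11/2) = 88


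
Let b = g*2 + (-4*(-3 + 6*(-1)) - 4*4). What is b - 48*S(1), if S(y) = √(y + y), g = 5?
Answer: 30 - 48*√2 ≈ -37.882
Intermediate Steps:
S(y) = √2*√y (S(y) = √(2*y) = √2*√y)
b = 30 (b = 5*2 + (-4*(-3 + 6*(-1)) - 4*4) = 10 + (-4*(-3 - 6) - 16) = 10 + (-4*(-9) - 16) = 10 + (36 - 16) = 10 + 20 = 30)
b - 48*S(1) = 30 - 48*√2*√1 = 30 - 48*√2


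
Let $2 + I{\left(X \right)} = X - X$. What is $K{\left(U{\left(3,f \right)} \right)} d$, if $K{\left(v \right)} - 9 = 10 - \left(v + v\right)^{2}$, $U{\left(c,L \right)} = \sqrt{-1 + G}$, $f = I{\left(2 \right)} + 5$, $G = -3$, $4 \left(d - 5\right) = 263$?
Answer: $\frac{9905}{4} \approx 2476.3$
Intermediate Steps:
$d = \frac{283}{4}$ ($d = 5 + \frac{1}{4} \cdot 263 = 5 + \frac{263}{4} = \frac{283}{4} \approx 70.75$)
$I{\left(X \right)} = -2$ ($I{\left(X \right)} = -2 + \left(X - X\right) = -2 + 0 = -2$)
$f = 3$ ($f = -2 + 5 = 3$)
$U{\left(c,L \right)} = 2 i$ ($U{\left(c,L \right)} = \sqrt{-1 - 3} = \sqrt{-4} = 2 i$)
$K{\left(v \right)} = 19 - 4 v^{2}$ ($K{\left(v \right)} = 9 - \left(-10 + \left(v + v\right)^{2}\right) = 9 - \left(-10 + \left(2 v\right)^{2}\right) = 9 - \left(-10 + 4 v^{2}\right) = 19 - 4 v^{2}$)
$K{\left(U{\left(3,f \right)} \right)} d = \left(19 - 4 \left(2 i\right)^{2}\right) \frac{283}{4} = \left(19 - -16\right) \frac{283}{4} = \left(19 + 16\right) \frac{283}{4} = 35 \cdot \frac{283}{4} = \frac{9905}{4}$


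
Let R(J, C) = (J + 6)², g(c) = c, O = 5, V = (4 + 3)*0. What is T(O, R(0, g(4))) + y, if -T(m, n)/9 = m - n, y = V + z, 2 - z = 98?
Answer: 183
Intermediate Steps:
z = -96 (z = 2 - 1*98 = 2 - 98 = -96)
V = 0 (V = 7*0 = 0)
R(J, C) = (6 + J)²
y = -96 (y = 0 - 96 = -96)
T(m, n) = -9*m + 9*n (T(m, n) = -9*(m - n) = -9*m + 9*n)
T(O, R(0, g(4))) + y = (-9*5 + 9*(6 + 0)²) - 96 = (-45 + 9*6²) - 96 = (-45 + 9*36) - 96 = (-45 + 324) - 96 = 279 - 96 = 183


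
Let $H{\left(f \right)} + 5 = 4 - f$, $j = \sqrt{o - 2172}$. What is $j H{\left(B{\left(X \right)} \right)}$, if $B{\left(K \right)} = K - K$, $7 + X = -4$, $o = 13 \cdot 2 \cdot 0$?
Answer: $- 2 i \sqrt{543} \approx - 46.605 i$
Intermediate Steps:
$o = 0$ ($o = 26 \cdot 0 = 0$)
$X = -11$ ($X = -7 - 4 = -11$)
$B{\left(K \right)} = 0$
$j = 2 i \sqrt{543}$ ($j = \sqrt{0 - 2172} = \sqrt{-2172} = 2 i \sqrt{543} \approx 46.605 i$)
$H{\left(f \right)} = -1 - f$ ($H{\left(f \right)} = -5 - \left(-4 + f\right) = -1 - f$)
$j H{\left(B{\left(X \right)} \right)} = 2 i \sqrt{543} \left(-1 - 0\right) = 2 i \sqrt{543} \left(-1 + 0\right) = 2 i \sqrt{543} \left(-1\right) = - 2 i \sqrt{543}$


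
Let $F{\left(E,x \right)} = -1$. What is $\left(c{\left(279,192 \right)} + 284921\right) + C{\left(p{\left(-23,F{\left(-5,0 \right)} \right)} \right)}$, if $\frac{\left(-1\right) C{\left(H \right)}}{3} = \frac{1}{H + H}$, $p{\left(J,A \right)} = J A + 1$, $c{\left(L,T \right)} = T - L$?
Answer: $\frac{4557343}{16} \approx 2.8483 \cdot 10^{5}$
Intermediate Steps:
$p{\left(J,A \right)} = 1 + A J$ ($p{\left(J,A \right)} = A J + 1 = 1 + A J$)
$C{\left(H \right)} = - \frac{3}{2 H}$ ($C{\left(H \right)} = - \frac{3}{H + H} = - \frac{3}{2 H}$)
$\left(c{\left(279,192 \right)} + 284921\right) + C{\left(p{\left(-23,F{\left(-5,0 \right)} \right)} \right)} = \left(\left(192 - 279\right) + 284921\right) - \frac{3}{2 \left(1 - -23\right)} = \left(\left(192 - 279\right) + 284921\right) - \frac{3}{2 \left(1 + 23\right)} = \left(-87 + 284921\right) - \frac{3}{2 \cdot 24} = 284834 - \frac{1}{16} = \frac{4557343}{16}$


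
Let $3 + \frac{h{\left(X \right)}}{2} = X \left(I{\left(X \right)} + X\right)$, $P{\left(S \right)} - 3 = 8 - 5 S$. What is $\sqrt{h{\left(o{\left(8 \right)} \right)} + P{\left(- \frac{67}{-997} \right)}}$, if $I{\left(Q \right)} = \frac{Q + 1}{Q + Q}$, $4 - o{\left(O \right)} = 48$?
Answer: $\frac{\sqrt{3810696511}}{997} \approx 61.917$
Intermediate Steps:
$o{\left(O \right)} = -44$ ($o{\left(O \right)} = 4 - 48 = -44$)
$I{\left(Q \right)} = \frac{1 + Q}{2 Q}$
$P{\left(S \right)} = 11 - 5 S$ ($P{\left(S \right)} = 3 - \left(-8 + 5 S\right) = 11 - 5 S$)
$h{\left(X \right)} = -6 + 2 X \left(X + \frac{1 + X}{2 X}\right)$ ($h{\left(X \right)} = -6 + 2 X \left(\frac{1 + X}{2 X} + X\right) = -6 + 2 X \left(X + \frac{1 + X}{2 X}\right)$)
$\sqrt{h{\left(o{\left(8 \right)} \right)} + P{\left(- \frac{67}{-997} \right)}} = \sqrt{\left(-5 - 44 + 2 \left(-44\right)^{2}\right) + \left(11 - 5 \left(- \frac{67}{-997}\right)\right)} = \sqrt{\left(-5 - 44 + 2 \cdot 1936\right) + \left(11 - 5 \left(\left(-67\right) \left(- \frac{1}{997}\right)\right)\right)} = \sqrt{\left(-5 - 44 + 3872\right) + \left(11 - \frac{335}{997}\right)} = \sqrt{3823 + \left(11 - \frac{335}{997}\right)} = \sqrt{3823 + \frac{10632}{997}} = \sqrt{\frac{3822163}{997}} = \frac{\sqrt{3810696511}}{997}$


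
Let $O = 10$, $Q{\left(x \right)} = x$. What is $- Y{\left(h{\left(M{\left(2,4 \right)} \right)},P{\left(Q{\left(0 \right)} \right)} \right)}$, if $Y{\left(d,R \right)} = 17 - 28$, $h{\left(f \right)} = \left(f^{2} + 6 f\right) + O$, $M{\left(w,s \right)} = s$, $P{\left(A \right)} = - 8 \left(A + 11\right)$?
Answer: $11$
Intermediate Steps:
$P{\left(A \right)} = -88 - 8 A$ ($P{\left(A \right)} = - 8 \left(11 + A\right) = -88 - 8 A$)
$h{\left(f \right)} = 10 + f^{2} + 6 f$ ($h{\left(f \right)} = \left(f^{2} + 6 f\right) + 10 = 10 + f^{2} + 6 f$)
$Y{\left(d,R \right)} = -11$
$- Y{\left(h{\left(M{\left(2,4 \right)} \right)},P{\left(Q{\left(0 \right)} \right)} \right)} = \left(-1\right) \left(-11\right) = 11$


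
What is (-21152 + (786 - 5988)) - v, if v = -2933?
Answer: -23421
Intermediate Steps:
(-21152 + (786 - 5988)) - v = (-21152 + (786 - 5988)) - 1*(-2933) = (-21152 - 5202) + 2933 = -26354 + 2933 = -23421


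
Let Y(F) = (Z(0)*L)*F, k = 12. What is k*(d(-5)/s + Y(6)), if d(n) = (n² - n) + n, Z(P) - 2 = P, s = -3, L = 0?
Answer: -100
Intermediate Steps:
Z(P) = 2 + P
d(n) = n²
Y(F) = 0 (Y(F) = ((2 + 0)*0)*F = (2*0)*F = 0*F = 0)
k*(d(-5)/s + Y(6)) = 12*((-5)²/(-3) + 0) = 12*(25*(-⅓) + 0) = 12*(-25/3 + 0) = 12*(-25/3) = -100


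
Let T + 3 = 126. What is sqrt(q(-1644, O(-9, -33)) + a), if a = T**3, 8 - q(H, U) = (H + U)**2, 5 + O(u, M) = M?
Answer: I*sqrt(968249) ≈ 984.0*I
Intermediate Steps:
T = 123 (T = -3 + 126 = 123)
O(u, M) = -5 + M
q(H, U) = 8 - (H + U)**2
a = 1860867 (a = 123**3 = 1860867)
sqrt(q(-1644, O(-9, -33)) + a) = sqrt((8 - (-1644 + (-5 - 33))**2) + 1860867) = sqrt((8 - (-1644 - 38)**2) + 1860867) = sqrt((8 - 1*(-1682)**2) + 1860867) = sqrt((8 - 1*2829124) + 1860867) = sqrt((8 - 2829124) + 1860867) = sqrt(-2829116 + 1860867) = sqrt(-968249) = I*sqrt(968249)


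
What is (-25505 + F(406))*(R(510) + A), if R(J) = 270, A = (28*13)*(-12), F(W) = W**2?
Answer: -570978438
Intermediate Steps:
A = -4368 (A = 364*(-12) = -4368)
(-25505 + F(406))*(R(510) + A) = (-25505 + 406**2)*(270 - 4368) = (-25505 + 164836)*(-4098) = 139331*(-4098) = -570978438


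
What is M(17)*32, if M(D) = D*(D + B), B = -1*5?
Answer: 6528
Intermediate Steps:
B = -5
M(D) = D*(-5 + D) (M(D) = D*(D - 5) = D*(-5 + D))
M(17)*32 = (17*(-5 + 17))*32 = (17*12)*32 = 204*32 = 6528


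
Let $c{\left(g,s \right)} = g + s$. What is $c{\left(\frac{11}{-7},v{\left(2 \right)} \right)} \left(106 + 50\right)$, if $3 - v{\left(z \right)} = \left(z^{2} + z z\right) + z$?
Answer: $- \frac{9360}{7} \approx -1337.1$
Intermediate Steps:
$v{\left(z \right)} = 3 - z - 2 z^{2}$ ($v{\left(z \right)} = 3 - \left(\left(z^{2} + z z\right) + z\right) = 3 - \left(\left(z^{2} + z^{2}\right) + z\right) = 3 - \left(2 z^{2} + z\right) = 3 - \left(z + 2 z^{2}\right) = 3 - z - 2 z^{2}$)
$c{\left(\frac{11}{-7},v{\left(2 \right)} \right)} \left(106 + 50\right) = \left(\frac{11}{-7} - \left(-1 + 8\right)\right) \left(106 + 50\right) = \left(11 \left(- \frac{1}{7}\right) - 7\right) 156 = \left(- \frac{11}{7} - 7\right) 156 = \left(- \frac{60}{7}\right) 156 = - \frac{9360}{7}$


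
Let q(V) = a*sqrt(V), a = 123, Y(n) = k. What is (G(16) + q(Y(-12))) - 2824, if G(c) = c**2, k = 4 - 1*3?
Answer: -2445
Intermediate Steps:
k = 1 (k = 4 - 3 = 1)
Y(n) = 1
q(V) = 123*sqrt(V)
(G(16) + q(Y(-12))) - 2824 = (16**2 + 123*sqrt(1)) - 2824 = (256 + 123*1) - 2824 = (256 + 123) - 2824 = 379 - 2824 = -2445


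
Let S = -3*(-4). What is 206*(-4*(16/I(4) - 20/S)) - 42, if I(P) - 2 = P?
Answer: -866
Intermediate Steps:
I(P) = 2 + P
S = 12
206*(-4*(16/I(4) - 20/S)) - 42 = 206*(-4*(16/(2 + 4) - 20/12)) - 42 = 206*(-4*(16/6 - 20*1/12)) - 42 = 206*(-4*(16*(⅙) - 5/3)) - 42 = 206*(-4*(8/3 - 5/3)) - 42 = 206*(-4*1) - 42 = 206*(-4) - 42 = -824 - 42 = -866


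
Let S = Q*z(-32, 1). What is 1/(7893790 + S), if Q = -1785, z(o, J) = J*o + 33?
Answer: 1/7892005 ≈ 1.2671e-7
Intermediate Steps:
z(o, J) = 33 + J*o
S = -1785 (S = -1785*(33 + 1*(-32)) = -1785*(33 - 32) = -1785*1 = -1785)
1/(7893790 + S) = 1/(7893790 - 1785) = 1/7892005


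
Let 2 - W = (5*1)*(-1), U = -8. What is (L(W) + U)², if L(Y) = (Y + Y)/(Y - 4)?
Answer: 100/9 ≈ 11.111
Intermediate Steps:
W = 7 (W = 2 - 5*1*(-1) = 2 - 5*(-1) = 2 - 1*(-5) = 2 + 5 = 7)
L(Y) = 2*Y/(-4 + Y) (L(Y) = (2*Y)/(-4 + Y) = 2*Y/(-4 + Y))
(L(W) + U)² = (2*7/(-4 + 7) - 8)² = (2*7/3 - 8)² = (2*7*(⅓) - 8)² = (14/3 - 8)² = (-10/3)² = 100/9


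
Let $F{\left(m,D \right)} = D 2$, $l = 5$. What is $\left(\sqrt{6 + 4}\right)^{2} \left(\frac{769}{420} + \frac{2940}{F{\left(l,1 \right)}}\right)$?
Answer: $\frac{618169}{42} \approx 14718.0$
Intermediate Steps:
$F{\left(m,D \right)} = 2 D$
$\left(\sqrt{6 + 4}\right)^{2} \left(\frac{769}{420} + \frac{2940}{F{\left(l,1 \right)}}\right) = \left(\sqrt{6 + 4}\right)^{2} \left(\frac{769}{420} + \frac{2940}{2 \cdot 1}\right) = \left(\sqrt{10}\right)^{2} \left(769 \cdot \frac{1}{420} + \frac{2940}{2}\right) = 10 \left(\frac{769}{420} + 2940 \cdot \frac{1}{2}\right) = 10 \left(\frac{769}{420} + 1470\right) = 10 \cdot \frac{618169}{420} = \frac{618169}{42}$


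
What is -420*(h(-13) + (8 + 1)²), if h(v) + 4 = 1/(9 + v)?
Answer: -32235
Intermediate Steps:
h(v) = -4 + 1/(9 + v)
-420*(h(-13) + (8 + 1)²) = -420*((-35 - 4*(-13))/(9 - 13) + (8 + 1)²) = -420*((-35 + 52)/(-4) + 9²) = -420*(-¼*17 + 81) = -420*(-17/4 + 81) = -420*307/4 = -32235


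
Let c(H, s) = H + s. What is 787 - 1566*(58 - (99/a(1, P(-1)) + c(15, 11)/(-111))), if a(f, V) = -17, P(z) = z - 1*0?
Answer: -62602771/629 ≈ -99528.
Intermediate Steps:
P(z) = z (P(z) = z + 0 = z)
787 - 1566*(58 - (99/a(1, P(-1)) + c(15, 11)/(-111))) = 787 - 1566*(58 - (99/(-17) + (15 + 11)/(-111))) = 787 - 1566*(58 - (99*(-1/17) + 26*(-1/111))) = 787 - 1566*(58 - (-99/17 - 26/111)) = 787 - 1566*(58 - 1*(-11431/1887)) = 787 - 1566*(58 + 11431/1887) = 787 - 1566*120877/1887 = 787 - 63097794/629 = -62602771/629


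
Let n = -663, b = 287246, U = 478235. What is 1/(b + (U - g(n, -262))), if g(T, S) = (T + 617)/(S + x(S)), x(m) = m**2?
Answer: 34191/26172560894 ≈ 1.3064e-6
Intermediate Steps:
g(T, S) = (617 + T)/(S + S**2) (g(T, S) = (T + 617)/(S + S**2) = (617 + T)/(S + S**2))
1/(b + (U - g(n, -262))) = 1/(287246 + (478235 - (617 - 663)/((-262)*(1 - 262)))) = 1/(287246 + (478235 - (-1)*(-46)/(262*(-261)))) = 1/(287246 + (478235 - (-1)*(-1)*(-46)/(262*261))) = 1/(287246 + (478235 - 1*(-23/34191))) = 1/(287246 + (478235 + 23/34191)) = 1/(287246 + 16351332908/34191) = 1/(26172560894/34191) = 34191/26172560894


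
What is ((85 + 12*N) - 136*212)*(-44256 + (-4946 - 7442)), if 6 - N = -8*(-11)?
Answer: 1684082764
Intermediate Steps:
N = -82 (N = 6 - (-8)*(-11) = 6 - 1*88 = 6 - 88 = -82)
((85 + 12*N) - 136*212)*(-44256 + (-4946 - 7442)) = ((85 + 12*(-82)) - 136*212)*(-44256 + (-4946 - 7442)) = ((85 - 984) - 28832)*(-44256 - 12388) = (-899 - 28832)*(-56644) = -29731*(-56644) = 1684082764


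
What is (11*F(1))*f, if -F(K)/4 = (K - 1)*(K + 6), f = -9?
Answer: 0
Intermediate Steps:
F(K) = -4*(-1 + K)*(6 + K) (F(K) = -4*(K - 1)*(K + 6) = -4*(-1 + K)*(6 + K))
(11*F(1))*f = (11*(24 - 20*1 - 4*1**2))*(-9) = (11*(24 - 20 - 4*1))*(-9) = (11*(24 - 20 - 4))*(-9) = (11*0)*(-9) = 0*(-9) = 0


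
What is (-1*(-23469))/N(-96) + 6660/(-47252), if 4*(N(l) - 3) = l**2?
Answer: 91132714/9084197 ≈ 10.032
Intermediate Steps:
N(l) = 3 + l**2/4
(-1*(-23469))/N(-96) + 6660/(-47252) = (-1*(-23469))/(3 + (1/4)*(-96)**2) + 6660/(-47252) = 23469/(3 + (1/4)*9216) + 6660*(-1/47252) = 23469/(3 + 2304) - 1665/11813 = 23469/2307 - 1665/11813 = 23469*(1/2307) - 1665/11813 = 7823/769 - 1665/11813 = 91132714/9084197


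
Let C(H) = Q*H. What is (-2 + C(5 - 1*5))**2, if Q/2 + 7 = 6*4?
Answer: 4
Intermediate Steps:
Q = 34 (Q = -14 + 2*(6*4) = -14 + 2*24 = -14 + 48 = 34)
C(H) = 34*H
(-2 + C(5 - 1*5))**2 = (-2 + 34*(5 - 1*5))**2 = (-2 + 34*(5 - 5))**2 = (-2 + 34*0)**2 = (-2 + 0)**2 = (-2)**2 = 4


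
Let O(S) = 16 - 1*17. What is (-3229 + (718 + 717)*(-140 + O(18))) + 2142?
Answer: -203422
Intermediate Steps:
O(S) = -1 (O(S) = 16 - 17 = -1)
(-3229 + (718 + 717)*(-140 + O(18))) + 2142 = (-3229 + (718 + 717)*(-140 - 1)) + 2142 = (-3229 + 1435*(-141)) + 2142 = (-3229 - 202335) + 2142 = -205564 + 2142 = -203422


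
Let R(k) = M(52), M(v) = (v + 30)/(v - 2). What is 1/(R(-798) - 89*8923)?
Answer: -25/19853634 ≈ -1.2592e-6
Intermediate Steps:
M(v) = (30 + v)/(-2 + v)
R(k) = 41/25 (R(k) = (30 + 52)/(-2 + 52) = 82/50 = (1/50)*82 = 41/25)
1/(R(-798) - 89*8923) = 1/(41/25 - 89*8923) = 1/(41/25 - 794147) = 1/(-19853634/25) = -25/19853634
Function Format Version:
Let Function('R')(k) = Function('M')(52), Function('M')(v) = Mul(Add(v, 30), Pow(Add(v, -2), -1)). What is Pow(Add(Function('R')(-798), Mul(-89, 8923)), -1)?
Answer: Rational(-25, 19853634) ≈ -1.2592e-6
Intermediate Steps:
Function('M')(v) = Mul(Pow(Add(-2, v), -1), Add(30, v)) (Function('M')(v) = Mul(Add(30, v), Pow(Add(-2, v), -1)) = Mul(Pow(Add(-2, v), -1), Add(30, v)))
Function('R')(k) = Rational(41, 25) (Function('R')(k) = Mul(Pow(Add(-2, 52), -1), Add(30, 52)) = Mul(Pow(50, -1), 82) = Mul(Rational(1, 50), 82) = Rational(41, 25))
Pow(Add(Function('R')(-798), Mul(-89, 8923)), -1) = Pow(Add(Rational(41, 25), Mul(-89, 8923)), -1) = Pow(Add(Rational(41, 25), -794147), -1) = Pow(Rational(-19853634, 25), -1) = Rational(-25, 19853634)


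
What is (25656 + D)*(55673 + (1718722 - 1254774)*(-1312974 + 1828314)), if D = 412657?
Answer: 104796701369565809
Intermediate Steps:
(25656 + D)*(55673 + (1718722 - 1254774)*(-1312974 + 1828314)) = (25656 + 412657)*(55673 + (1718722 - 1254774)*(-1312974 + 1828314)) = 438313*(55673 + 463948*515340) = 438313*(55673 + 239090962320) = 438313*239091017993 = 104796701369565809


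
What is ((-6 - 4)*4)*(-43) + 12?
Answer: 1732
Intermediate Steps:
((-6 - 4)*4)*(-43) + 12 = -10*4*(-43) + 12 = -40*(-43) + 12 = 1720 + 12 = 1732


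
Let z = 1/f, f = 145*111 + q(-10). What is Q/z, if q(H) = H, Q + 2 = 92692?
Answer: 1490918650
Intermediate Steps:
Q = 92690 (Q = -2 + 92692 = 92690)
f = 16085 (f = 145*111 - 10 = 16095 - 10 = 16085)
z = 1/16085 ≈ 6.2170e-5
Q/z = 92690/(1/16085) = 92690*16085 = 1490918650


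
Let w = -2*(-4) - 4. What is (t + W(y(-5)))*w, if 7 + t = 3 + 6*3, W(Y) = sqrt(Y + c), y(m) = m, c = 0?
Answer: 56 + 4*I*sqrt(5) ≈ 56.0 + 8.9443*I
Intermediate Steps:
W(Y) = sqrt(Y) (W(Y) = sqrt(Y + 0) = sqrt(Y))
t = 14 (t = -7 + (3 + 6*3) = -7 + (3 + 18) = -7 + 21 = 14)
w = 4 (w = 8 - 4 = 4)
(t + W(y(-5)))*w = (14 + sqrt(-5))*4 = (14 + I*sqrt(5))*4 = 56 + 4*I*sqrt(5)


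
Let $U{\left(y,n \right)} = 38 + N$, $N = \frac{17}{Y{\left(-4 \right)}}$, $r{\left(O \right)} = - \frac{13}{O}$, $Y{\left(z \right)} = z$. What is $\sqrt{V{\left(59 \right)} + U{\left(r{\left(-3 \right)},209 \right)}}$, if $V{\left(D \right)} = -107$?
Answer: $\frac{i \sqrt{293}}{2} \approx 8.5586 i$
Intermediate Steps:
$N = - \frac{17}{4}$ ($N = \frac{17}{-4} = 17 \left(- \frac{1}{4}\right) = - \frac{17}{4} \approx -4.25$)
$U{\left(y,n \right)} = \frac{135}{4}$ ($U{\left(y,n \right)} = 38 - \frac{17}{4} = \frac{135}{4}$)
$\sqrt{V{\left(59 \right)} + U{\left(r{\left(-3 \right)},209 \right)}} = \sqrt{-107 + \frac{135}{4}} = \sqrt{- \frac{293}{4}} = \frac{i \sqrt{293}}{2}$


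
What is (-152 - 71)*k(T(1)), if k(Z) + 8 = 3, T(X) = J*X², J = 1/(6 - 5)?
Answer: 1115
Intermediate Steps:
J = 1 (J = 1/1 = 1)
T(X) = X² (T(X) = 1*X² = X²)
k(Z) = -5 (k(Z) = -8 + 3 = -5)
(-152 - 71)*k(T(1)) = (-152 - 71)*(-5) = -223*(-5) = 1115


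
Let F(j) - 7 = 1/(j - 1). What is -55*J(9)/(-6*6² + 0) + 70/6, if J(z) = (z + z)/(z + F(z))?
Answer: 4625/387 ≈ 11.951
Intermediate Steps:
F(j) = 7 + 1/(-1 + j) (F(j) = 7 + 1/(j - 1) = 7 + 1/(-1 + j))
J(z) = 2*z/(z + (-6 + 7*z)/(-1 + z)) (J(z) = (z + z)/(z + (-6 + 7*z)/(-1 + z)) = (2*z)/(z + (-6 + 7*z)/(-1 + z)) = 2*z/(z + (-6 + 7*z)/(-1 + z)))
-55*J(9)/(-6*6² + 0) + 70/6 = -55*2*9*(-1 + 9)/(-6 + 9² + 6*9)/(-6*6² + 0) + 70/6 = -55*2*9*8/(-6 + 81 + 54)/(-6*36 + 0) + 70*(⅙) = -55*2*9*8/129/(-216 + 0) + 35/3 = -55*2*9*(1/129)*8/(-216) + 35/3 = -2640*(-1)/(43*216) + 35/3 = -55*(-2/387) + 35/3 = 110/387 + 35/3 = 4625/387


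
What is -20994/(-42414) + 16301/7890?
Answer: 142838879/55774410 ≈ 2.5610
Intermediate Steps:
-20994/(-42414) + 16301/7890 = -20994*(-1/42414) + 16301*(1/7890) = 3499/7069 + 16301/7890 = 142838879/55774410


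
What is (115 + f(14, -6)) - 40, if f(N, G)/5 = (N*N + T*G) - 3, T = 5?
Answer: 890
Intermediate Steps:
f(N, G) = -15 + 5*N² + 25*G (f(N, G) = 5*((N*N + 5*G) - 3) = 5*((N² + 5*G) - 3) = 5*(-3 + N² + 5*G) = -15 + 5*N² + 25*G)
(115 + f(14, -6)) - 40 = (115 + (-15 + 5*14² + 25*(-6))) - 40 = (115 + (-15 + 5*196 - 150)) - 40 = (115 + (-15 + 980 - 150)) - 40 = (115 + 815) - 40 = 930 - 40 = 890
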